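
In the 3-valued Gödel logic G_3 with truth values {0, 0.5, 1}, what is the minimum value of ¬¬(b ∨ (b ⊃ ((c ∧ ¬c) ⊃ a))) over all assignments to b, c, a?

Every assignment gives 1. For instance at b = 0, c = 0, a = 0:
  ¬c: Gödel ¬ of 0 = 1 (operand is 0)
  (c ∧ ¬c) = min(0, 1) = 0
  ((c ∧ ¬c) ⊃ a): 0 ≤ 0, so result = 1
  (b ⊃ ((c ∧ ¬c) ⊃ a)): 0 ≤ 1, so result = 1
  (b ∨ (b ⊃ ((c ∧ ¬c) ⊃ a))) = max(0, 1) = 1
  ¬(b ∨ (b ⊃ ((c ∧ ¬c) ⊃ a))): Gödel ¬ of 1 = 0 (operand ≠ 0)
  ¬¬(b ∨ (b ⊃ ((c ∧ ¬c) ⊃ a))): Gödel ¬ of 0 = 1 (operand is 0)
All 27 assignments give value 1 — the formula is a G_3-tautology.

1.00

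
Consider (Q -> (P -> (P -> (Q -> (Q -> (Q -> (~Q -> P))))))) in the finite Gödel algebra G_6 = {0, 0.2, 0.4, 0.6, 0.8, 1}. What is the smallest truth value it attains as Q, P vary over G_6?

Every assignment gives 1. For instance at Q = 0, P = 0:
  ~Q: Gödel ¬ of 0 = 1 (operand is 0)
  (~Q -> P): 1 > 0, so result = 0
  (Q -> (~Q -> P)): 0 ≤ 0, so result = 1
  (Q -> (Q -> (~Q -> P))): 0 ≤ 1, so result = 1
  (Q -> (Q -> (Q -> (~Q -> P)))): 0 ≤ 1, so result = 1
  (P -> (Q -> (Q -> (Q -> (~Q -> P))))): 0 ≤ 1, so result = 1
  (P -> (P -> (Q -> (Q -> (Q -> (~Q -> P)))))): 0 ≤ 1, so result = 1
  (Q -> (P -> (P -> (Q -> (Q -> (Q -> (~Q -> P))))))): 0 ≤ 1, so result = 1
All 36 assignments give value 1 — the formula is a G_6-tautology.

1.00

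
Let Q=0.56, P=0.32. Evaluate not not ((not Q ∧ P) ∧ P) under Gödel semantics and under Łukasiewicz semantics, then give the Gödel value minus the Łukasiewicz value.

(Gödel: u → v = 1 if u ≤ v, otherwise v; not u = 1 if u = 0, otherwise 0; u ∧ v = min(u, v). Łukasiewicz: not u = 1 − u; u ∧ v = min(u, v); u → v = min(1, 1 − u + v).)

-0.32

Gödel evaluation:
  not Q: Gödel ¬ of 0.56 = 0 (operand ≠ 0)
  (not Q ∧ P) = min(0, 0.32) = 0
  ((not Q ∧ P) ∧ P) = min(0, 0.32) = 0
  not ((not Q ∧ P) ∧ P): Gödel ¬ of 0 = 1 (operand is 0)
  not not ((not Q ∧ P) ∧ P): Gödel ¬ of 1 = 0 (operand ≠ 0)
  Gödel value = 0
Łukasiewicz evaluation:
  not Q: Łukasiewicz ¬ gives 1 − 0.56 = 0.44
  (not Q ∧ P) = min(0.44, 0.32) = 0.32
  ((not Q ∧ P) ∧ P) = min(0.32, 0.32) = 0.32
  not ((not Q ∧ P) ∧ P): Łukasiewicz ¬ gives 1 − 0.32 = 0.68
  not not ((not Q ∧ P) ∧ P): Łukasiewicz ¬ gives 1 − 0.68 = 0.32
  Łukasiewicz value = 0.32
Difference: 0 − 0.32 = -0.32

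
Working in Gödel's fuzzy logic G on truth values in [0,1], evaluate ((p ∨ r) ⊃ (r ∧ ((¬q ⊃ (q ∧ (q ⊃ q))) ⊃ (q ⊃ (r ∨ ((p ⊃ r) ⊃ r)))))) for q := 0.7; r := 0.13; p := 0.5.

(p ∨ r) = max(0.5, 0.13) = 0.5
¬q: Gödel ¬ of 0.7 = 0 (operand ≠ 0)
(q ⊃ q): 0.7 ≤ 0.7, so result = 1
(q ∧ (q ⊃ q)) = min(0.7, 1) = 0.7
(¬q ⊃ (q ∧ (q ⊃ q))): 0 ≤ 0.7, so result = 1
(p ⊃ r): 0.5 > 0.13, so result = 0.13
((p ⊃ r) ⊃ r): 0.13 ≤ 0.13, so result = 1
(r ∨ ((p ⊃ r) ⊃ r)) = max(0.13, 1) = 1
(q ⊃ (r ∨ ((p ⊃ r) ⊃ r))): 0.7 ≤ 1, so result = 1
((¬q ⊃ (q ∧ (q ⊃ q))) ⊃ (q ⊃ (r ∨ ((p ⊃ r) ⊃ r)))): 1 ≤ 1, so result = 1
(r ∧ ((¬q ⊃ (q ∧ (q ⊃ q))) ⊃ (q ⊃ (r ∨ ((p ⊃ r) ⊃ r))))) = min(0.13, 1) = 0.13
((p ∨ r) ⊃ (r ∧ ((¬q ⊃ (q ∧ (q ⊃ q))) ⊃ (q ⊃ (r ∨ ((p ⊃ r) ⊃ r)))))): 0.5 > 0.13, so result = 0.13

0.13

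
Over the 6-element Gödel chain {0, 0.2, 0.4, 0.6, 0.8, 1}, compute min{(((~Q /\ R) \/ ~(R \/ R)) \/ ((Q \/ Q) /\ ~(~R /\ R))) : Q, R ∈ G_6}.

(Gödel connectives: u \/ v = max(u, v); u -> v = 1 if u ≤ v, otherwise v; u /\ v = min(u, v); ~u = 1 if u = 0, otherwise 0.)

The minimum is attained at Q = 0, R = 0.2:
  ~Q: Gödel ¬ of 0 = 1 (operand is 0)
  (~Q /\ R) = min(1, 0.2) = 0.2
  (R \/ R) = max(0.2, 0.2) = 0.2
  ~(R \/ R): Gödel ¬ of 0.2 = 0 (operand ≠ 0)
  ((~Q /\ R) \/ ~(R \/ R)) = max(0.2, 0) = 0.2
  (Q \/ Q) = max(0, 0) = 0
  ~R: Gödel ¬ of 0.2 = 0 (operand ≠ 0)
  (~R /\ R) = min(0, 0.2) = 0
  ~(~R /\ R): Gödel ¬ of 0 = 1 (operand is 0)
  ((Q \/ Q) /\ ~(~R /\ R)) = min(0, 1) = 0
  (((~Q /\ R) \/ ~(R \/ R)) \/ ((Q \/ Q) /\ ~(~R /\ R))) = max(0.2, 0) = 0.2
Checking all 36 assignments confirms none give a value below 0.20.

0.20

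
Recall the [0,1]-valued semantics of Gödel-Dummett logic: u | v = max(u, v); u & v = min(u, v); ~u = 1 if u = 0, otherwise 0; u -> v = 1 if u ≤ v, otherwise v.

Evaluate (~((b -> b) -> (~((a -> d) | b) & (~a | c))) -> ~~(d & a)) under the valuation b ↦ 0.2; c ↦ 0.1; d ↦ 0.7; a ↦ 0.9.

(b -> b): 0.2 ≤ 0.2, so result = 1
(a -> d): 0.9 > 0.7, so result = 0.7
((a -> d) | b) = max(0.7, 0.2) = 0.7
~((a -> d) | b): Gödel ¬ of 0.7 = 0 (operand ≠ 0)
~a: Gödel ¬ of 0.9 = 0 (operand ≠ 0)
(~a | c) = max(0, 0.1) = 0.1
(~((a -> d) | b) & (~a | c)) = min(0, 0.1) = 0
((b -> b) -> (~((a -> d) | b) & (~a | c))): 1 > 0, so result = 0
~((b -> b) -> (~((a -> d) | b) & (~a | c))): Gödel ¬ of 0 = 1 (operand is 0)
(d & a) = min(0.7, 0.9) = 0.7
~(d & a): Gödel ¬ of 0.7 = 0 (operand ≠ 0)
~~(d & a): Gödel ¬ of 0 = 1 (operand is 0)
(~((b -> b) -> (~((a -> d) | b) & (~a | c))) -> ~~(d & a)): 1 ≤ 1, so result = 1

1.00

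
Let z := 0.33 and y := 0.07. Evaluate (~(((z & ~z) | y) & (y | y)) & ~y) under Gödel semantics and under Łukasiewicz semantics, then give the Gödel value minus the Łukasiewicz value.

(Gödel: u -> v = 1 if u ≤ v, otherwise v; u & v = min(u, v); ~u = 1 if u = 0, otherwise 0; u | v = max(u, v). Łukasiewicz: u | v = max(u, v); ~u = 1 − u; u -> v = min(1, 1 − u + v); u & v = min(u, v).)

Gödel evaluation:
  ~z: Gödel ¬ of 0.33 = 0 (operand ≠ 0)
  (z & ~z) = min(0.33, 0) = 0
  ((z & ~z) | y) = max(0, 0.07) = 0.07
  (y | y) = max(0.07, 0.07) = 0.07
  (((z & ~z) | y) & (y | y)) = min(0.07, 0.07) = 0.07
  ~(((z & ~z) | y) & (y | y)): Gödel ¬ of 0.07 = 0 (operand ≠ 0)
  ~y: Gödel ¬ of 0.07 = 0 (operand ≠ 0)
  (~(((z & ~z) | y) & (y | y)) & ~y) = min(0, 0) = 0
  Gödel value = 0
Łukasiewicz evaluation:
  ~z: Łukasiewicz ¬ gives 1 − 0.33 = 0.67
  (z & ~z) = min(0.33, 0.67) = 0.33
  ((z & ~z) | y) = max(0.33, 0.07) = 0.33
  (y | y) = max(0.07, 0.07) = 0.07
  (((z & ~z) | y) & (y | y)) = min(0.33, 0.07) = 0.07
  ~(((z & ~z) | y) & (y | y)): Łukasiewicz ¬ gives 1 − 0.07 = 0.93
  ~y: Łukasiewicz ¬ gives 1 − 0.07 = 0.93
  (~(((z & ~z) | y) & (y | y)) & ~y) = min(0.93, 0.93) = 0.93
  Łukasiewicz value = 0.93
Difference: 0 − 0.93 = -0.93

-0.93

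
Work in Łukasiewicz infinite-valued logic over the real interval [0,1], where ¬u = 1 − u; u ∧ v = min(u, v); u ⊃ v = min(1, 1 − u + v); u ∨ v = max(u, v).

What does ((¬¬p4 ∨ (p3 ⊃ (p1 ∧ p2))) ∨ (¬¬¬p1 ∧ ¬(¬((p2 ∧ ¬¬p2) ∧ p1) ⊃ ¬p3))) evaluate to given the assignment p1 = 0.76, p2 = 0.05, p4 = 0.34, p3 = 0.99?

¬p4: Łukasiewicz ¬ gives 1 − 0.34 = 0.66
¬¬p4: Łukasiewicz ¬ gives 1 − 0.66 = 0.34
(p1 ∧ p2) = min(0.76, 0.05) = 0.05
(p3 ⊃ (p1 ∧ p2)): min(1, 1 − 0.99 + 0.05) = 0.06
(¬¬p4 ∨ (p3 ⊃ (p1 ∧ p2))) = max(0.34, 0.06) = 0.34
¬p1: Łukasiewicz ¬ gives 1 − 0.76 = 0.24
¬¬p1: Łukasiewicz ¬ gives 1 − 0.24 = 0.76
¬¬¬p1: Łukasiewicz ¬ gives 1 − 0.76 = 0.24
¬p2: Łukasiewicz ¬ gives 1 − 0.05 = 0.95
¬¬p2: Łukasiewicz ¬ gives 1 − 0.95 = 0.05
(p2 ∧ ¬¬p2) = min(0.05, 0.05) = 0.05
((p2 ∧ ¬¬p2) ∧ p1) = min(0.05, 0.76) = 0.05
¬((p2 ∧ ¬¬p2) ∧ p1): Łukasiewicz ¬ gives 1 − 0.05 = 0.95
¬p3: Łukasiewicz ¬ gives 1 − 0.99 = 0.01
(¬((p2 ∧ ¬¬p2) ∧ p1) ⊃ ¬p3): min(1, 1 − 0.95 + 0.01) = 0.06
¬(¬((p2 ∧ ¬¬p2) ∧ p1) ⊃ ¬p3): Łukasiewicz ¬ gives 1 − 0.06 = 0.94
(¬¬¬p1 ∧ ¬(¬((p2 ∧ ¬¬p2) ∧ p1) ⊃ ¬p3)) = min(0.24, 0.94) = 0.24
((¬¬p4 ∨ (p3 ⊃ (p1 ∧ p2))) ∨ (¬¬¬p1 ∧ ¬(¬((p2 ∧ ¬¬p2) ∧ p1) ⊃ ¬p3))) = max(0.34, 0.24) = 0.34

0.34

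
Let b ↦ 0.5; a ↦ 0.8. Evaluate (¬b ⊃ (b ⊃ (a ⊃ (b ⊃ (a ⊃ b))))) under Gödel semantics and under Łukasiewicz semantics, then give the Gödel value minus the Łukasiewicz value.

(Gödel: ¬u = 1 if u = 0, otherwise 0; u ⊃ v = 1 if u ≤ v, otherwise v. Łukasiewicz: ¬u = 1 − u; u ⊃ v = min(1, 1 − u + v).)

0.00

Gödel evaluation:
  ¬b: Gödel ¬ of 0.5 = 0 (operand ≠ 0)
  (a ⊃ b): 0.8 > 0.5, so result = 0.5
  (b ⊃ (a ⊃ b)): 0.5 ≤ 0.5, so result = 1
  (a ⊃ (b ⊃ (a ⊃ b))): 0.8 ≤ 1, so result = 1
  (b ⊃ (a ⊃ (b ⊃ (a ⊃ b)))): 0.5 ≤ 1, so result = 1
  (¬b ⊃ (b ⊃ (a ⊃ (b ⊃ (a ⊃ b))))): 0 ≤ 1, so result = 1
  Gödel value = 1
Łukasiewicz evaluation:
  ¬b: Łukasiewicz ¬ gives 1 − 0.5 = 0.5
  (a ⊃ b): min(1, 1 − 0.8 + 0.5) = 0.7
  (b ⊃ (a ⊃ b)): min(1, 1 − 0.5 + 0.7) = 1
  (a ⊃ (b ⊃ (a ⊃ b))): min(1, 1 − 0.8 + 1) = 1
  (b ⊃ (a ⊃ (b ⊃ (a ⊃ b)))): min(1, 1 − 0.5 + 1) = 1
  (¬b ⊃ (b ⊃ (a ⊃ (b ⊃ (a ⊃ b))))): min(1, 1 − 0.5 + 1) = 1
  Łukasiewicz value = 1
Difference: 1 − 1 = 0.00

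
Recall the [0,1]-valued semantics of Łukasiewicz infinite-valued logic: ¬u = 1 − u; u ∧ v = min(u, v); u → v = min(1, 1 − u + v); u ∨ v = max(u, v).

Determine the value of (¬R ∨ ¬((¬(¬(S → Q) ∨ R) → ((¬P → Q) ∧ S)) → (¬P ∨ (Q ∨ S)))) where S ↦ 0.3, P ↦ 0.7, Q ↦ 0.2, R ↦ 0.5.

¬R: Łukasiewicz ¬ gives 1 − 0.5 = 0.5
(S → Q): min(1, 1 − 0.3 + 0.2) = 0.9
¬(S → Q): Łukasiewicz ¬ gives 1 − 0.9 = 0.1
(¬(S → Q) ∨ R) = max(0.1, 0.5) = 0.5
¬(¬(S → Q) ∨ R): Łukasiewicz ¬ gives 1 − 0.5 = 0.5
¬P: Łukasiewicz ¬ gives 1 − 0.7 = 0.3
(¬P → Q): min(1, 1 − 0.3 + 0.2) = 0.9
((¬P → Q) ∧ S) = min(0.9, 0.3) = 0.3
(¬(¬(S → Q) ∨ R) → ((¬P → Q) ∧ S)): min(1, 1 − 0.5 + 0.3) = 0.8
¬P: Łukasiewicz ¬ gives 1 − 0.7 = 0.3
(Q ∨ S) = max(0.2, 0.3) = 0.3
(¬P ∨ (Q ∨ S)) = max(0.3, 0.3) = 0.3
((¬(¬(S → Q) ∨ R) → ((¬P → Q) ∧ S)) → (¬P ∨ (Q ∨ S))): min(1, 1 − 0.8 + 0.3) = 0.5
¬((¬(¬(S → Q) ∨ R) → ((¬P → Q) ∧ S)) → (¬P ∨ (Q ∨ S))): Łukasiewicz ¬ gives 1 − 0.5 = 0.5
(¬R ∨ ¬((¬(¬(S → Q) ∨ R) → ((¬P → Q) ∧ S)) → (¬P ∨ (Q ∨ S)))) = max(0.5, 0.5) = 0.5

0.50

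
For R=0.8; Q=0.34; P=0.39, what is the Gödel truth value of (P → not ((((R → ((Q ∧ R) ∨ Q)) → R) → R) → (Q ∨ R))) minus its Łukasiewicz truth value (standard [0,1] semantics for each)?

Gödel evaluation:
  (Q ∧ R) = min(0.34, 0.8) = 0.34
  ((Q ∧ R) ∨ Q) = max(0.34, 0.34) = 0.34
  (R → ((Q ∧ R) ∨ Q)): 0.8 > 0.34, so result = 0.34
  ((R → ((Q ∧ R) ∨ Q)) → R): 0.34 ≤ 0.8, so result = 1
  (((R → ((Q ∧ R) ∨ Q)) → R) → R): 1 > 0.8, so result = 0.8
  (Q ∨ R) = max(0.34, 0.8) = 0.8
  ((((R → ((Q ∧ R) ∨ Q)) → R) → R) → (Q ∨ R)): 0.8 ≤ 0.8, so result = 1
  not ((((R → ((Q ∧ R) ∨ Q)) → R) → R) → (Q ∨ R)): Gödel ¬ of 1 = 0 (operand ≠ 0)
  (P → not ((((R → ((Q ∧ R) ∨ Q)) → R) → R) → (Q ∨ R))): 0.39 > 0, so result = 0
  Gödel value = 0
Łukasiewicz evaluation:
  (Q ∧ R) = min(0.34, 0.8) = 0.34
  ((Q ∧ R) ∨ Q) = max(0.34, 0.34) = 0.34
  (R → ((Q ∧ R) ∨ Q)): min(1, 1 − 0.8 + 0.34) = 0.54
  ((R → ((Q ∧ R) ∨ Q)) → R): min(1, 1 − 0.54 + 0.8) = 1
  (((R → ((Q ∧ R) ∨ Q)) → R) → R): min(1, 1 − 1 + 0.8) = 0.8
  (Q ∨ R) = max(0.34, 0.8) = 0.8
  ((((R → ((Q ∧ R) ∨ Q)) → R) → R) → (Q ∨ R)): min(1, 1 − 0.8 + 0.8) = 1
  not ((((R → ((Q ∧ R) ∨ Q)) → R) → R) → (Q ∨ R)): Łukasiewicz ¬ gives 1 − 1 = 0
  (P → not ((((R → ((Q ∧ R) ∨ Q)) → R) → R) → (Q ∨ R))): min(1, 1 − 0.39 + 0) = 0.61
  Łukasiewicz value = 0.61
Difference: 0 − 0.61 = -0.61

-0.61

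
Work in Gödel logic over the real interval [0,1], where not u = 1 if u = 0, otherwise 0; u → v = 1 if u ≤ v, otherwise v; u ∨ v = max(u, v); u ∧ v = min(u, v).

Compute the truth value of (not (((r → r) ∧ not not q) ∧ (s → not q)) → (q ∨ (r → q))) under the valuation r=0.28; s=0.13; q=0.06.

0.06

(r → r): 0.28 ≤ 0.28, so result = 1
not q: Gödel ¬ of 0.06 = 0 (operand ≠ 0)
not not q: Gödel ¬ of 0 = 1 (operand is 0)
((r → r) ∧ not not q) = min(1, 1) = 1
not q: Gödel ¬ of 0.06 = 0 (operand ≠ 0)
(s → not q): 0.13 > 0, so result = 0
(((r → r) ∧ not not q) ∧ (s → not q)) = min(1, 0) = 0
not (((r → r) ∧ not not q) ∧ (s → not q)): Gödel ¬ of 0 = 1 (operand is 0)
(r → q): 0.28 > 0.06, so result = 0.06
(q ∨ (r → q)) = max(0.06, 0.06) = 0.06
(not (((r → r) ∧ not not q) ∧ (s → not q)) → (q ∨ (r → q))): 1 > 0.06, so result = 0.06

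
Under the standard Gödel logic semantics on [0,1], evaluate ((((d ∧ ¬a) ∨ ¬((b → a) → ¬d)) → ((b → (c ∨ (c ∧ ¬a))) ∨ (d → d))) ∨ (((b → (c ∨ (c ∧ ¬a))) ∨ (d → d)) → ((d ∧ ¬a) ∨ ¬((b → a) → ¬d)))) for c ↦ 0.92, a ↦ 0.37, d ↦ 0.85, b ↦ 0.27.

1.00

¬a: Gödel ¬ of 0.37 = 0 (operand ≠ 0)
(d ∧ ¬a) = min(0.85, 0) = 0
(b → a): 0.27 ≤ 0.37, so result = 1
¬d: Gödel ¬ of 0.85 = 0 (operand ≠ 0)
((b → a) → ¬d): 1 > 0, so result = 0
¬((b → a) → ¬d): Gödel ¬ of 0 = 1 (operand is 0)
((d ∧ ¬a) ∨ ¬((b → a) → ¬d)) = max(0, 1) = 1
¬a: Gödel ¬ of 0.37 = 0 (operand ≠ 0)
(c ∧ ¬a) = min(0.92, 0) = 0
(c ∨ (c ∧ ¬a)) = max(0.92, 0) = 0.92
(b → (c ∨ (c ∧ ¬a))): 0.27 ≤ 0.92, so result = 1
(d → d): 0.85 ≤ 0.85, so result = 1
((b → (c ∨ (c ∧ ¬a))) ∨ (d → d)) = max(1, 1) = 1
(((d ∧ ¬a) ∨ ¬((b → a) → ¬d)) → ((b → (c ∨ (c ∧ ¬a))) ∨ (d → d))): 1 ≤ 1, so result = 1
¬a: Gödel ¬ of 0.37 = 0 (operand ≠ 0)
(c ∧ ¬a) = min(0.92, 0) = 0
(c ∨ (c ∧ ¬a)) = max(0.92, 0) = 0.92
(b → (c ∨ (c ∧ ¬a))): 0.27 ≤ 0.92, so result = 1
(d → d): 0.85 ≤ 0.85, so result = 1
((b → (c ∨ (c ∧ ¬a))) ∨ (d → d)) = max(1, 1) = 1
¬a: Gödel ¬ of 0.37 = 0 (operand ≠ 0)
(d ∧ ¬a) = min(0.85, 0) = 0
(b → a): 0.27 ≤ 0.37, so result = 1
¬d: Gödel ¬ of 0.85 = 0 (operand ≠ 0)
((b → a) → ¬d): 1 > 0, so result = 0
¬((b → a) → ¬d): Gödel ¬ of 0 = 1 (operand is 0)
((d ∧ ¬a) ∨ ¬((b → a) → ¬d)) = max(0, 1) = 1
(((b → (c ∨ (c ∧ ¬a))) ∨ (d → d)) → ((d ∧ ¬a) ∨ ¬((b → a) → ¬d))): 1 ≤ 1, so result = 1
((((d ∧ ¬a) ∨ ¬((b → a) → ¬d)) → ((b → (c ∨ (c ∧ ¬a))) ∨ (d → d))) ∨ (((b → (c ∨ (c ∧ ¬a))) ∨ (d → d)) → ((d ∧ ¬a) ∨ ¬((b → a) → ¬d)))) = max(1, 1) = 1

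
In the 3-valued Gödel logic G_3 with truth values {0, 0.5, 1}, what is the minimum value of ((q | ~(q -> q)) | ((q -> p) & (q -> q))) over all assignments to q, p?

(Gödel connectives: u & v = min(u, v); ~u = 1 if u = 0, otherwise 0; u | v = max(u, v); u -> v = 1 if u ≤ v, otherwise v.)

The minimum is attained at q = 0.5, p = 0:
  (q -> q): 0.5 ≤ 0.5, so result = 1
  ~(q -> q): Gödel ¬ of 1 = 0 (operand ≠ 0)
  (q | ~(q -> q)) = max(0.5, 0) = 0.5
  (q -> p): 0.5 > 0, so result = 0
  (q -> q): 0.5 ≤ 0.5, so result = 1
  ((q -> p) & (q -> q)) = min(0, 1) = 0
  ((q | ~(q -> q)) | ((q -> p) & (q -> q))) = max(0.5, 0) = 0.5
Checking all 9 assignments confirms none give a value below 0.50.

0.50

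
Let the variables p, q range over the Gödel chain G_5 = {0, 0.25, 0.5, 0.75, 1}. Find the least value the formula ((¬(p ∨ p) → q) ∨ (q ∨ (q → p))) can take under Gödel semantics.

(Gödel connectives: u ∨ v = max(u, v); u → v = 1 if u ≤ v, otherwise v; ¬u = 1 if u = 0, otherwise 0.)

The minimum is attained at p = 0, q = 0.25:
  (p ∨ p) = max(0, 0) = 0
  ¬(p ∨ p): Gödel ¬ of 0 = 1 (operand is 0)
  (¬(p ∨ p) → q): 1 > 0.25, so result = 0.25
  (q → p): 0.25 > 0, so result = 0
  (q ∨ (q → p)) = max(0.25, 0) = 0.25
  ((¬(p ∨ p) → q) ∨ (q ∨ (q → p))) = max(0.25, 0.25) = 0.25
Checking all 25 assignments confirms none give a value below 0.25.

0.25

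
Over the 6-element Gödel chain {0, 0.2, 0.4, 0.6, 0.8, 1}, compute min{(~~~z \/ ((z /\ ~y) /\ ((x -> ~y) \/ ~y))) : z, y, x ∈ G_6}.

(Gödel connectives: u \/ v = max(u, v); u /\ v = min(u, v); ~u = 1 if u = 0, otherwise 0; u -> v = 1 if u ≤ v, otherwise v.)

The minimum is attained at z = 0.2, y = 0.2, x = 0:
  ~z: Gödel ¬ of 0.2 = 0 (operand ≠ 0)
  ~~z: Gödel ¬ of 0 = 1 (operand is 0)
  ~~~z: Gödel ¬ of 1 = 0 (operand ≠ 0)
  ~y: Gödel ¬ of 0.2 = 0 (operand ≠ 0)
  (z /\ ~y) = min(0.2, 0) = 0
  ~y: Gödel ¬ of 0.2 = 0 (operand ≠ 0)
  (x -> ~y): 0 ≤ 0, so result = 1
  ~y: Gödel ¬ of 0.2 = 0 (operand ≠ 0)
  ((x -> ~y) \/ ~y) = max(1, 0) = 1
  ((z /\ ~y) /\ ((x -> ~y) \/ ~y)) = min(0, 1) = 0
  (~~~z \/ ((z /\ ~y) /\ ((x -> ~y) \/ ~y))) = max(0, 0) = 0
Checking all 216 assignments confirms none give a value below 0.00.

0.00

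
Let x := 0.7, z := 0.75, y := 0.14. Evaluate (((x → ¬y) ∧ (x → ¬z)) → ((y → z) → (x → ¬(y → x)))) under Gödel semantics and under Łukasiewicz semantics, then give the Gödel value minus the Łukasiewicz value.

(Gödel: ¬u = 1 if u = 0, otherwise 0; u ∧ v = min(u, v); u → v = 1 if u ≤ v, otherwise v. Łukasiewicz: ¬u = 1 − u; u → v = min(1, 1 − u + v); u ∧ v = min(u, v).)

Gödel evaluation:
  ¬y: Gödel ¬ of 0.14 = 0 (operand ≠ 0)
  (x → ¬y): 0.7 > 0, so result = 0
  ¬z: Gödel ¬ of 0.75 = 0 (operand ≠ 0)
  (x → ¬z): 0.7 > 0, so result = 0
  ((x → ¬y) ∧ (x → ¬z)) = min(0, 0) = 0
  (y → z): 0.14 ≤ 0.75, so result = 1
  (y → x): 0.14 ≤ 0.7, so result = 1
  ¬(y → x): Gödel ¬ of 1 = 0 (operand ≠ 0)
  (x → ¬(y → x)): 0.7 > 0, so result = 0
  ((y → z) → (x → ¬(y → x))): 1 > 0, so result = 0
  (((x → ¬y) ∧ (x → ¬z)) → ((y → z) → (x → ¬(y → x)))): 0 ≤ 0, so result = 1
  Gödel value = 1
Łukasiewicz evaluation:
  ¬y: Łukasiewicz ¬ gives 1 − 0.14 = 0.86
  (x → ¬y): min(1, 1 − 0.7 + 0.86) = 1
  ¬z: Łukasiewicz ¬ gives 1 − 0.75 = 0.25
  (x → ¬z): min(1, 1 − 0.7 + 0.25) = 0.55
  ((x → ¬y) ∧ (x → ¬z)) = min(1, 0.55) = 0.55
  (y → z): min(1, 1 − 0.14 + 0.75) = 1
  (y → x): min(1, 1 − 0.14 + 0.7) = 1
  ¬(y → x): Łukasiewicz ¬ gives 1 − 1 = 0
  (x → ¬(y → x)): min(1, 1 − 0.7 + 0) = 0.3
  ((y → z) → (x → ¬(y → x))): min(1, 1 − 1 + 0.3) = 0.3
  (((x → ¬y) ∧ (x → ¬z)) → ((y → z) → (x → ¬(y → x)))): min(1, 1 − 0.55 + 0.3) = 0.75
  Łukasiewicz value = 0.75
Difference: 1 − 0.75 = 0.25

0.25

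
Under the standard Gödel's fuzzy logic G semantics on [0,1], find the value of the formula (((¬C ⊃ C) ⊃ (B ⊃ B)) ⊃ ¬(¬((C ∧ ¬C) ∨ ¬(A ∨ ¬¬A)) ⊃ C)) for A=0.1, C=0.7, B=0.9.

¬C: Gödel ¬ of 0.7 = 0 (operand ≠ 0)
(¬C ⊃ C): 0 ≤ 0.7, so result = 1
(B ⊃ B): 0.9 ≤ 0.9, so result = 1
((¬C ⊃ C) ⊃ (B ⊃ B)): 1 ≤ 1, so result = 1
¬C: Gödel ¬ of 0.7 = 0 (operand ≠ 0)
(C ∧ ¬C) = min(0.7, 0) = 0
¬A: Gödel ¬ of 0.1 = 0 (operand ≠ 0)
¬¬A: Gödel ¬ of 0 = 1 (operand is 0)
(A ∨ ¬¬A) = max(0.1, 1) = 1
¬(A ∨ ¬¬A): Gödel ¬ of 1 = 0 (operand ≠ 0)
((C ∧ ¬C) ∨ ¬(A ∨ ¬¬A)) = max(0, 0) = 0
¬((C ∧ ¬C) ∨ ¬(A ∨ ¬¬A)): Gödel ¬ of 0 = 1 (operand is 0)
(¬((C ∧ ¬C) ∨ ¬(A ∨ ¬¬A)) ⊃ C): 1 > 0.7, so result = 0.7
¬(¬((C ∧ ¬C) ∨ ¬(A ∨ ¬¬A)) ⊃ C): Gödel ¬ of 0.7 = 0 (operand ≠ 0)
(((¬C ⊃ C) ⊃ (B ⊃ B)) ⊃ ¬(¬((C ∧ ¬C) ∨ ¬(A ∨ ¬¬A)) ⊃ C)): 1 > 0, so result = 0

0.00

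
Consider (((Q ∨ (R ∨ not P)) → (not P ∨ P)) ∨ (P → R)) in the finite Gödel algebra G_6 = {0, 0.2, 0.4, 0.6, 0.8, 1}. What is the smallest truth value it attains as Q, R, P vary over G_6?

0.20

The minimum is attained at Q = 0.4, R = 0, P = 0.2:
  not P: Gödel ¬ of 0.2 = 0 (operand ≠ 0)
  (R ∨ not P) = max(0, 0) = 0
  (Q ∨ (R ∨ not P)) = max(0.4, 0) = 0.4
  not P: Gödel ¬ of 0.2 = 0 (operand ≠ 0)
  (not P ∨ P) = max(0, 0.2) = 0.2
  ((Q ∨ (R ∨ not P)) → (not P ∨ P)): 0.4 > 0.2, so result = 0.2
  (P → R): 0.2 > 0, so result = 0
  (((Q ∨ (R ∨ not P)) → (not P ∨ P)) ∨ (P → R)) = max(0.2, 0) = 0.2
Checking all 216 assignments confirms none give a value below 0.20.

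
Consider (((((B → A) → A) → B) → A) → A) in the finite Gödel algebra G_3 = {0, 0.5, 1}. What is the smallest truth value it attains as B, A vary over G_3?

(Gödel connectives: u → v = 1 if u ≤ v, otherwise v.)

The minimum is attained at B = 0, A = 0.5:
  (B → A): 0 ≤ 0.5, so result = 1
  ((B → A) → A): 1 > 0.5, so result = 0.5
  (((B → A) → A) → B): 0.5 > 0, so result = 0
  ((((B → A) → A) → B) → A): 0 ≤ 0.5, so result = 1
  (((((B → A) → A) → B) → A) → A): 1 > 0.5, so result = 0.5
Checking all 9 assignments confirms none give a value below 0.50.

0.50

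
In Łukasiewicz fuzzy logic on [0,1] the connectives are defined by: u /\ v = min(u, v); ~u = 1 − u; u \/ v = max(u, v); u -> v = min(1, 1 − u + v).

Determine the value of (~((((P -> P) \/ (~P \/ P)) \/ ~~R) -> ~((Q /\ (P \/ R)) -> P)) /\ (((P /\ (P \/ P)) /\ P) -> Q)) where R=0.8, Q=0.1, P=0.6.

0.50

(P -> P): min(1, 1 − 0.6 + 0.6) = 1
~P: Łukasiewicz ¬ gives 1 − 0.6 = 0.4
(~P \/ P) = max(0.4, 0.6) = 0.6
((P -> P) \/ (~P \/ P)) = max(1, 0.6) = 1
~R: Łukasiewicz ¬ gives 1 − 0.8 = 0.2
~~R: Łukasiewicz ¬ gives 1 − 0.2 = 0.8
(((P -> P) \/ (~P \/ P)) \/ ~~R) = max(1, 0.8) = 1
(P \/ R) = max(0.6, 0.8) = 0.8
(Q /\ (P \/ R)) = min(0.1, 0.8) = 0.1
((Q /\ (P \/ R)) -> P): min(1, 1 − 0.1 + 0.6) = 1
~((Q /\ (P \/ R)) -> P): Łukasiewicz ¬ gives 1 − 1 = 0
((((P -> P) \/ (~P \/ P)) \/ ~~R) -> ~((Q /\ (P \/ R)) -> P)): min(1, 1 − 1 + 0) = 0
~((((P -> P) \/ (~P \/ P)) \/ ~~R) -> ~((Q /\ (P \/ R)) -> P)): Łukasiewicz ¬ gives 1 − 0 = 1
(P \/ P) = max(0.6, 0.6) = 0.6
(P /\ (P \/ P)) = min(0.6, 0.6) = 0.6
((P /\ (P \/ P)) /\ P) = min(0.6, 0.6) = 0.6
(((P /\ (P \/ P)) /\ P) -> Q): min(1, 1 − 0.6 + 0.1) = 0.5
(~((((P -> P) \/ (~P \/ P)) \/ ~~R) -> ~((Q /\ (P \/ R)) -> P)) /\ (((P /\ (P \/ P)) /\ P) -> Q)) = min(1, 0.5) = 0.5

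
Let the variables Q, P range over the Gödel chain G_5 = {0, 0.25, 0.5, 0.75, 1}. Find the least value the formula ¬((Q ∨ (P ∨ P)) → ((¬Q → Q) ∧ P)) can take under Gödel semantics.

The minimum is attained at Q = 0, P = 0:
  (P ∨ P) = max(0, 0) = 0
  (Q ∨ (P ∨ P)) = max(0, 0) = 0
  ¬Q: Gödel ¬ of 0 = 1 (operand is 0)
  (¬Q → Q): 1 > 0, so result = 0
  ((¬Q → Q) ∧ P) = min(0, 0) = 0
  ((Q ∨ (P ∨ P)) → ((¬Q → Q) ∧ P)): 0 ≤ 0, so result = 1
  ¬((Q ∨ (P ∨ P)) → ((¬Q → Q) ∧ P)): Gödel ¬ of 1 = 0 (operand ≠ 0)
Checking all 25 assignments confirms none give a value below 0.00.

0.00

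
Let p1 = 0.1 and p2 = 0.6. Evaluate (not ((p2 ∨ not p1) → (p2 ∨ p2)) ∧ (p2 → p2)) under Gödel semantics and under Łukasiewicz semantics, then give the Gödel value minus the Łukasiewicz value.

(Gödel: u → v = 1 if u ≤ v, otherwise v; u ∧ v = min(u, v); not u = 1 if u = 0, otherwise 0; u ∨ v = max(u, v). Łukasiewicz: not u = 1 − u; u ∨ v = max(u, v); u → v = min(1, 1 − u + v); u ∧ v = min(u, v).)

Gödel evaluation:
  not p1: Gödel ¬ of 0.1 = 0 (operand ≠ 0)
  (p2 ∨ not p1) = max(0.6, 0) = 0.6
  (p2 ∨ p2) = max(0.6, 0.6) = 0.6
  ((p2 ∨ not p1) → (p2 ∨ p2)): 0.6 ≤ 0.6, so result = 1
  not ((p2 ∨ not p1) → (p2 ∨ p2)): Gödel ¬ of 1 = 0 (operand ≠ 0)
  (p2 → p2): 0.6 ≤ 0.6, so result = 1
  (not ((p2 ∨ not p1) → (p2 ∨ p2)) ∧ (p2 → p2)) = min(0, 1) = 0
  Gödel value = 0
Łukasiewicz evaluation:
  not p1: Łukasiewicz ¬ gives 1 − 0.1 = 0.9
  (p2 ∨ not p1) = max(0.6, 0.9) = 0.9
  (p2 ∨ p2) = max(0.6, 0.6) = 0.6
  ((p2 ∨ not p1) → (p2 ∨ p2)): min(1, 1 − 0.9 + 0.6) = 0.7
  not ((p2 ∨ not p1) → (p2 ∨ p2)): Łukasiewicz ¬ gives 1 − 0.7 = 0.3
  (p2 → p2): min(1, 1 − 0.6 + 0.6) = 1
  (not ((p2 ∨ not p1) → (p2 ∨ p2)) ∧ (p2 → p2)) = min(0.3, 1) = 0.3
  Łukasiewicz value = 0.3
Difference: 0 − 0.3 = -0.30

-0.30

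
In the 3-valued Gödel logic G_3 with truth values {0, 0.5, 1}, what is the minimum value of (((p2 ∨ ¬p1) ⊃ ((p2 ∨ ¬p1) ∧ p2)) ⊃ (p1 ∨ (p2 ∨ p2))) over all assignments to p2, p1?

The minimum is attained at p2 = 0, p1 = 0.5:
  ¬p1: Gödel ¬ of 0.5 = 0 (operand ≠ 0)
  (p2 ∨ ¬p1) = max(0, 0) = 0
  ¬p1: Gödel ¬ of 0.5 = 0 (operand ≠ 0)
  (p2 ∨ ¬p1) = max(0, 0) = 0
  ((p2 ∨ ¬p1) ∧ p2) = min(0, 0) = 0
  ((p2 ∨ ¬p1) ⊃ ((p2 ∨ ¬p1) ∧ p2)): 0 ≤ 0, so result = 1
  (p2 ∨ p2) = max(0, 0) = 0
  (p1 ∨ (p2 ∨ p2)) = max(0.5, 0) = 0.5
  (((p2 ∨ ¬p1) ⊃ ((p2 ∨ ¬p1) ∧ p2)) ⊃ (p1 ∨ (p2 ∨ p2))): 1 > 0.5, so result = 0.5
Checking all 9 assignments confirms none give a value below 0.50.

0.50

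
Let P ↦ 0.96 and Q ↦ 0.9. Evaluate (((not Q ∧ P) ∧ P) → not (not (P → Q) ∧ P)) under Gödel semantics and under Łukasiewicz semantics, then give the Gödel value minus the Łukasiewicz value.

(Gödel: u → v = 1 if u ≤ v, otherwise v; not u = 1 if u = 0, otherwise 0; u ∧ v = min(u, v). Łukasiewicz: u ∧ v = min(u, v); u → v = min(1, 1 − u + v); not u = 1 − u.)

Gödel evaluation:
  not Q: Gödel ¬ of 0.9 = 0 (operand ≠ 0)
  (not Q ∧ P) = min(0, 0.96) = 0
  ((not Q ∧ P) ∧ P) = min(0, 0.96) = 0
  (P → Q): 0.96 > 0.9, so result = 0.9
  not (P → Q): Gödel ¬ of 0.9 = 0 (operand ≠ 0)
  (not (P → Q) ∧ P) = min(0, 0.96) = 0
  not (not (P → Q) ∧ P): Gödel ¬ of 0 = 1 (operand is 0)
  (((not Q ∧ P) ∧ P) → not (not (P → Q) ∧ P)): 0 ≤ 1, so result = 1
  Gödel value = 1
Łukasiewicz evaluation:
  not Q: Łukasiewicz ¬ gives 1 − 0.9 = 0.1
  (not Q ∧ P) = min(0.1, 0.96) = 0.1
  ((not Q ∧ P) ∧ P) = min(0.1, 0.96) = 0.1
  (P → Q): min(1, 1 − 0.96 + 0.9) = 0.94
  not (P → Q): Łukasiewicz ¬ gives 1 − 0.94 = 0.06
  (not (P → Q) ∧ P) = min(0.06, 0.96) = 0.06
  not (not (P → Q) ∧ P): Łukasiewicz ¬ gives 1 − 0.06 = 0.94
  (((not Q ∧ P) ∧ P) → not (not (P → Q) ∧ P)): min(1, 1 − 0.1 + 0.94) = 1
  Łukasiewicz value = 1
Difference: 1 − 1 = 0.00

0.00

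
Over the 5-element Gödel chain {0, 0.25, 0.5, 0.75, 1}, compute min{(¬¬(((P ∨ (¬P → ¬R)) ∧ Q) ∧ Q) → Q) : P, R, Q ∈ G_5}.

0.25

The minimum is attained at P = 0, R = 0, Q = 0.25:
  ¬P: Gödel ¬ of 0 = 1 (operand is 0)
  ¬R: Gödel ¬ of 0 = 1 (operand is 0)
  (¬P → ¬R): 1 ≤ 1, so result = 1
  (P ∨ (¬P → ¬R)) = max(0, 1) = 1
  ((P ∨ (¬P → ¬R)) ∧ Q) = min(1, 0.25) = 0.25
  (((P ∨ (¬P → ¬R)) ∧ Q) ∧ Q) = min(0.25, 0.25) = 0.25
  ¬(((P ∨ (¬P → ¬R)) ∧ Q) ∧ Q): Gödel ¬ of 0.25 = 0 (operand ≠ 0)
  ¬¬(((P ∨ (¬P → ¬R)) ∧ Q) ∧ Q): Gödel ¬ of 0 = 1 (operand is 0)
  (¬¬(((P ∨ (¬P → ¬R)) ∧ Q) ∧ Q) → Q): 1 > 0.25, so result = 0.25
Checking all 125 assignments confirms none give a value below 0.25.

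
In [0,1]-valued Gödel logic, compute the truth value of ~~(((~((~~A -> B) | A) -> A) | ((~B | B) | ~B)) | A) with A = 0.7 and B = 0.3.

~A: Gödel ¬ of 0.7 = 0 (operand ≠ 0)
~~A: Gödel ¬ of 0 = 1 (operand is 0)
(~~A -> B): 1 > 0.3, so result = 0.3
((~~A -> B) | A) = max(0.3, 0.7) = 0.7
~((~~A -> B) | A): Gödel ¬ of 0.7 = 0 (operand ≠ 0)
(~((~~A -> B) | A) -> A): 0 ≤ 0.7, so result = 1
~B: Gödel ¬ of 0.3 = 0 (operand ≠ 0)
(~B | B) = max(0, 0.3) = 0.3
~B: Gödel ¬ of 0.3 = 0 (operand ≠ 0)
((~B | B) | ~B) = max(0.3, 0) = 0.3
((~((~~A -> B) | A) -> A) | ((~B | B) | ~B)) = max(1, 0.3) = 1
(((~((~~A -> B) | A) -> A) | ((~B | B) | ~B)) | A) = max(1, 0.7) = 1
~(((~((~~A -> B) | A) -> A) | ((~B | B) | ~B)) | A): Gödel ¬ of 1 = 0 (operand ≠ 0)
~~(((~((~~A -> B) | A) -> A) | ((~B | B) | ~B)) | A): Gödel ¬ of 0 = 1 (operand is 0)

1.00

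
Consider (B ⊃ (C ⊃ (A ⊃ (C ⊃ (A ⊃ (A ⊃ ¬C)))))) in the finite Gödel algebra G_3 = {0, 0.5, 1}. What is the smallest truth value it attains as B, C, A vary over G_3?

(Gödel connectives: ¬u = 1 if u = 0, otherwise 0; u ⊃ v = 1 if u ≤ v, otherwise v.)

0.00

The minimum is attained at B = 0.5, C = 0.5, A = 0.5:
  ¬C: Gödel ¬ of 0.5 = 0 (operand ≠ 0)
  (A ⊃ ¬C): 0.5 > 0, so result = 0
  (A ⊃ (A ⊃ ¬C)): 0.5 > 0, so result = 0
  (C ⊃ (A ⊃ (A ⊃ ¬C))): 0.5 > 0, so result = 0
  (A ⊃ (C ⊃ (A ⊃ (A ⊃ ¬C)))): 0.5 > 0, so result = 0
  (C ⊃ (A ⊃ (C ⊃ (A ⊃ (A ⊃ ¬C))))): 0.5 > 0, so result = 0
  (B ⊃ (C ⊃ (A ⊃ (C ⊃ (A ⊃ (A ⊃ ¬C)))))): 0.5 > 0, so result = 0
Checking all 27 assignments confirms none give a value below 0.00.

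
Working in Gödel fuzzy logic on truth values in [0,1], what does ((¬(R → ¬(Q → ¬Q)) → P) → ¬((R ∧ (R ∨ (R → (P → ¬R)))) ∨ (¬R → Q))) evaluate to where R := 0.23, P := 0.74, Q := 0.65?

0.00

¬Q: Gödel ¬ of 0.65 = 0 (operand ≠ 0)
(Q → ¬Q): 0.65 > 0, so result = 0
¬(Q → ¬Q): Gödel ¬ of 0 = 1 (operand is 0)
(R → ¬(Q → ¬Q)): 0.23 ≤ 1, so result = 1
¬(R → ¬(Q → ¬Q)): Gödel ¬ of 1 = 0 (operand ≠ 0)
(¬(R → ¬(Q → ¬Q)) → P): 0 ≤ 0.74, so result = 1
¬R: Gödel ¬ of 0.23 = 0 (operand ≠ 0)
(P → ¬R): 0.74 > 0, so result = 0
(R → (P → ¬R)): 0.23 > 0, so result = 0
(R ∨ (R → (P → ¬R))) = max(0.23, 0) = 0.23
(R ∧ (R ∨ (R → (P → ¬R)))) = min(0.23, 0.23) = 0.23
¬R: Gödel ¬ of 0.23 = 0 (operand ≠ 0)
(¬R → Q): 0 ≤ 0.65, so result = 1
((R ∧ (R ∨ (R → (P → ¬R)))) ∨ (¬R → Q)) = max(0.23, 1) = 1
¬((R ∧ (R ∨ (R → (P → ¬R)))) ∨ (¬R → Q)): Gödel ¬ of 1 = 0 (operand ≠ 0)
((¬(R → ¬(Q → ¬Q)) → P) → ¬((R ∧ (R ∨ (R → (P → ¬R)))) ∨ (¬R → Q))): 1 > 0, so result = 0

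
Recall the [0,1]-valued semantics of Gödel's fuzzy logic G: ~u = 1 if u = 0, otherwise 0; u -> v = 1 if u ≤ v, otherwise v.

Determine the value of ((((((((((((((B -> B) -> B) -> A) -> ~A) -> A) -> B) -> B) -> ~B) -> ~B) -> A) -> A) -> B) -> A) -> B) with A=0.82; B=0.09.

0.09

(B -> B): 0.09 ≤ 0.09, so result = 1
((B -> B) -> B): 1 > 0.09, so result = 0.09
(((B -> B) -> B) -> A): 0.09 ≤ 0.82, so result = 1
~A: Gödel ¬ of 0.82 = 0 (operand ≠ 0)
((((B -> B) -> B) -> A) -> ~A): 1 > 0, so result = 0
(((((B -> B) -> B) -> A) -> ~A) -> A): 0 ≤ 0.82, so result = 1
((((((B -> B) -> B) -> A) -> ~A) -> A) -> B): 1 > 0.09, so result = 0.09
(((((((B -> B) -> B) -> A) -> ~A) -> A) -> B) -> B): 0.09 ≤ 0.09, so result = 1
~B: Gödel ¬ of 0.09 = 0 (operand ≠ 0)
((((((((B -> B) -> B) -> A) -> ~A) -> A) -> B) -> B) -> ~B): 1 > 0, so result = 0
~B: Gödel ¬ of 0.09 = 0 (operand ≠ 0)
(((((((((B -> B) -> B) -> A) -> ~A) -> A) -> B) -> B) -> ~B) -> ~B): 0 ≤ 0, so result = 1
((((((((((B -> B) -> B) -> A) -> ~A) -> A) -> B) -> B) -> ~B) -> ~B) -> A): 1 > 0.82, so result = 0.82
(((((((((((B -> B) -> B) -> A) -> ~A) -> A) -> B) -> B) -> ~B) -> ~B) -> A) -> A): 0.82 ≤ 0.82, so result = 1
((((((((((((B -> B) -> B) -> A) -> ~A) -> A) -> B) -> B) -> ~B) -> ~B) -> A) -> A) -> B): 1 > 0.09, so result = 0.09
(((((((((((((B -> B) -> B) -> A) -> ~A) -> A) -> B) -> B) -> ~B) -> ~B) -> A) -> A) -> B) -> A): 0.09 ≤ 0.82, so result = 1
((((((((((((((B -> B) -> B) -> A) -> ~A) -> A) -> B) -> B) -> ~B) -> ~B) -> A) -> A) -> B) -> A) -> B): 1 > 0.09, so result = 0.09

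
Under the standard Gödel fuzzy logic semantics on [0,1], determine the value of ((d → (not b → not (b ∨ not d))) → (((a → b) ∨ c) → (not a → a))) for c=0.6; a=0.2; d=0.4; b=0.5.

not b: Gödel ¬ of 0.5 = 0 (operand ≠ 0)
not d: Gödel ¬ of 0.4 = 0 (operand ≠ 0)
(b ∨ not d) = max(0.5, 0) = 0.5
not (b ∨ not d): Gödel ¬ of 0.5 = 0 (operand ≠ 0)
(not b → not (b ∨ not d)): 0 ≤ 0, so result = 1
(d → (not b → not (b ∨ not d))): 0.4 ≤ 1, so result = 1
(a → b): 0.2 ≤ 0.5, so result = 1
((a → b) ∨ c) = max(1, 0.6) = 1
not a: Gödel ¬ of 0.2 = 0 (operand ≠ 0)
(not a → a): 0 ≤ 0.2, so result = 1
(((a → b) ∨ c) → (not a → a)): 1 ≤ 1, so result = 1
((d → (not b → not (b ∨ not d))) → (((a → b) ∨ c) → (not a → a))): 1 ≤ 1, so result = 1

1.00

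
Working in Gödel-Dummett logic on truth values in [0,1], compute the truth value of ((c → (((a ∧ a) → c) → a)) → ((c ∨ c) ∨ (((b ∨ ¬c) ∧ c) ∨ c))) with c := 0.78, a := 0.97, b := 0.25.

(a ∧ a) = min(0.97, 0.97) = 0.97
((a ∧ a) → c): 0.97 > 0.78, so result = 0.78
(((a ∧ a) → c) → a): 0.78 ≤ 0.97, so result = 1
(c → (((a ∧ a) → c) → a)): 0.78 ≤ 1, so result = 1
(c ∨ c) = max(0.78, 0.78) = 0.78
¬c: Gödel ¬ of 0.78 = 0 (operand ≠ 0)
(b ∨ ¬c) = max(0.25, 0) = 0.25
((b ∨ ¬c) ∧ c) = min(0.25, 0.78) = 0.25
(((b ∨ ¬c) ∧ c) ∨ c) = max(0.25, 0.78) = 0.78
((c ∨ c) ∨ (((b ∨ ¬c) ∧ c) ∨ c)) = max(0.78, 0.78) = 0.78
((c → (((a ∧ a) → c) → a)) → ((c ∨ c) ∨ (((b ∨ ¬c) ∧ c) ∨ c))): 1 > 0.78, so result = 0.78

0.78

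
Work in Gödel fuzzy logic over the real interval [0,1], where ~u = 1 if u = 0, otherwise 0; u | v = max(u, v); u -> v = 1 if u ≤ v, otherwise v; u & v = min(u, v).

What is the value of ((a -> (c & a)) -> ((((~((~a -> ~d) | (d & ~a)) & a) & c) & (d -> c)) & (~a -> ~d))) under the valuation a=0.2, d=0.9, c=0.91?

(c & a) = min(0.91, 0.2) = 0.2
(a -> (c & a)): 0.2 ≤ 0.2, so result = 1
~a: Gödel ¬ of 0.2 = 0 (operand ≠ 0)
~d: Gödel ¬ of 0.9 = 0 (operand ≠ 0)
(~a -> ~d): 0 ≤ 0, so result = 1
~a: Gödel ¬ of 0.2 = 0 (operand ≠ 0)
(d & ~a) = min(0.9, 0) = 0
((~a -> ~d) | (d & ~a)) = max(1, 0) = 1
~((~a -> ~d) | (d & ~a)): Gödel ¬ of 1 = 0 (operand ≠ 0)
(~((~a -> ~d) | (d & ~a)) & a) = min(0, 0.2) = 0
((~((~a -> ~d) | (d & ~a)) & a) & c) = min(0, 0.91) = 0
(d -> c): 0.9 ≤ 0.91, so result = 1
(((~((~a -> ~d) | (d & ~a)) & a) & c) & (d -> c)) = min(0, 1) = 0
~a: Gödel ¬ of 0.2 = 0 (operand ≠ 0)
~d: Gödel ¬ of 0.9 = 0 (operand ≠ 0)
(~a -> ~d): 0 ≤ 0, so result = 1
((((~((~a -> ~d) | (d & ~a)) & a) & c) & (d -> c)) & (~a -> ~d)) = min(0, 1) = 0
((a -> (c & a)) -> ((((~((~a -> ~d) | (d & ~a)) & a) & c) & (d -> c)) & (~a -> ~d))): 1 > 0, so result = 0

0.00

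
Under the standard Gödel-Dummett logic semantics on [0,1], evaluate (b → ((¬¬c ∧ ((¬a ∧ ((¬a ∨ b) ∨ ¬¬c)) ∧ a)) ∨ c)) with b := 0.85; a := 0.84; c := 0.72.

0.72

¬c: Gödel ¬ of 0.72 = 0 (operand ≠ 0)
¬¬c: Gödel ¬ of 0 = 1 (operand is 0)
¬a: Gödel ¬ of 0.84 = 0 (operand ≠ 0)
¬a: Gödel ¬ of 0.84 = 0 (operand ≠ 0)
(¬a ∨ b) = max(0, 0.85) = 0.85
¬c: Gödel ¬ of 0.72 = 0 (operand ≠ 0)
¬¬c: Gödel ¬ of 0 = 1 (operand is 0)
((¬a ∨ b) ∨ ¬¬c) = max(0.85, 1) = 1
(¬a ∧ ((¬a ∨ b) ∨ ¬¬c)) = min(0, 1) = 0
((¬a ∧ ((¬a ∨ b) ∨ ¬¬c)) ∧ a) = min(0, 0.84) = 0
(¬¬c ∧ ((¬a ∧ ((¬a ∨ b) ∨ ¬¬c)) ∧ a)) = min(1, 0) = 0
((¬¬c ∧ ((¬a ∧ ((¬a ∨ b) ∨ ¬¬c)) ∧ a)) ∨ c) = max(0, 0.72) = 0.72
(b → ((¬¬c ∧ ((¬a ∧ ((¬a ∨ b) ∨ ¬¬c)) ∧ a)) ∨ c)): 0.85 > 0.72, so result = 0.72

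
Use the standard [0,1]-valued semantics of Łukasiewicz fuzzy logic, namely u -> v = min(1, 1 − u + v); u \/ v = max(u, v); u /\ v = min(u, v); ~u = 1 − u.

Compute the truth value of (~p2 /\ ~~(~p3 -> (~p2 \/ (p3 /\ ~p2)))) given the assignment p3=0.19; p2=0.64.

~p2: Łukasiewicz ¬ gives 1 − 0.64 = 0.36
~p3: Łukasiewicz ¬ gives 1 − 0.19 = 0.81
~p2: Łukasiewicz ¬ gives 1 − 0.64 = 0.36
~p2: Łukasiewicz ¬ gives 1 − 0.64 = 0.36
(p3 /\ ~p2) = min(0.19, 0.36) = 0.19
(~p2 \/ (p3 /\ ~p2)) = max(0.36, 0.19) = 0.36
(~p3 -> (~p2 \/ (p3 /\ ~p2))): min(1, 1 − 0.81 + 0.36) = 0.55
~(~p3 -> (~p2 \/ (p3 /\ ~p2))): Łukasiewicz ¬ gives 1 − 0.55 = 0.45
~~(~p3 -> (~p2 \/ (p3 /\ ~p2))): Łukasiewicz ¬ gives 1 − 0.45 = 0.55
(~p2 /\ ~~(~p3 -> (~p2 \/ (p3 /\ ~p2)))) = min(0.36, 0.55) = 0.36

0.36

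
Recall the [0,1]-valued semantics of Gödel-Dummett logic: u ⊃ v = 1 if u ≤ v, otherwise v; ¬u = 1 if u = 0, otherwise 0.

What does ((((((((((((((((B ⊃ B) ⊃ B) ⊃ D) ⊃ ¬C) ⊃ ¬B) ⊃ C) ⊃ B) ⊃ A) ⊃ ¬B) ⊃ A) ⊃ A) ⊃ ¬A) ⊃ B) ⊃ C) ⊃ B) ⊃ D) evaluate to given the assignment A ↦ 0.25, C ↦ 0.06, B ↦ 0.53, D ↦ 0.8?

0.80

(B ⊃ B): 0.53 ≤ 0.53, so result = 1
((B ⊃ B) ⊃ B): 1 > 0.53, so result = 0.53
(((B ⊃ B) ⊃ B) ⊃ D): 0.53 ≤ 0.8, so result = 1
¬C: Gödel ¬ of 0.06 = 0 (operand ≠ 0)
((((B ⊃ B) ⊃ B) ⊃ D) ⊃ ¬C): 1 > 0, so result = 0
¬B: Gödel ¬ of 0.53 = 0 (operand ≠ 0)
(((((B ⊃ B) ⊃ B) ⊃ D) ⊃ ¬C) ⊃ ¬B): 0 ≤ 0, so result = 1
((((((B ⊃ B) ⊃ B) ⊃ D) ⊃ ¬C) ⊃ ¬B) ⊃ C): 1 > 0.06, so result = 0.06
(((((((B ⊃ B) ⊃ B) ⊃ D) ⊃ ¬C) ⊃ ¬B) ⊃ C) ⊃ B): 0.06 ≤ 0.53, so result = 1
((((((((B ⊃ B) ⊃ B) ⊃ D) ⊃ ¬C) ⊃ ¬B) ⊃ C) ⊃ B) ⊃ A): 1 > 0.25, so result = 0.25
¬B: Gödel ¬ of 0.53 = 0 (operand ≠ 0)
(((((((((B ⊃ B) ⊃ B) ⊃ D) ⊃ ¬C) ⊃ ¬B) ⊃ C) ⊃ B) ⊃ A) ⊃ ¬B): 0.25 > 0, so result = 0
((((((((((B ⊃ B) ⊃ B) ⊃ D) ⊃ ¬C) ⊃ ¬B) ⊃ C) ⊃ B) ⊃ A) ⊃ ¬B) ⊃ A): 0 ≤ 0.25, so result = 1
(((((((((((B ⊃ B) ⊃ B) ⊃ D) ⊃ ¬C) ⊃ ¬B) ⊃ C) ⊃ B) ⊃ A) ⊃ ¬B) ⊃ A) ⊃ A): 1 > 0.25, so result = 0.25
¬A: Gödel ¬ of 0.25 = 0 (operand ≠ 0)
((((((((((((B ⊃ B) ⊃ B) ⊃ D) ⊃ ¬C) ⊃ ¬B) ⊃ C) ⊃ B) ⊃ A) ⊃ ¬B) ⊃ A) ⊃ A) ⊃ ¬A): 0.25 > 0, so result = 0
(((((((((((((B ⊃ B) ⊃ B) ⊃ D) ⊃ ¬C) ⊃ ¬B) ⊃ C) ⊃ B) ⊃ A) ⊃ ¬B) ⊃ A) ⊃ A) ⊃ ¬A) ⊃ B): 0 ≤ 0.53, so result = 1
((((((((((((((B ⊃ B) ⊃ B) ⊃ D) ⊃ ¬C) ⊃ ¬B) ⊃ C) ⊃ B) ⊃ A) ⊃ ¬B) ⊃ A) ⊃ A) ⊃ ¬A) ⊃ B) ⊃ C): 1 > 0.06, so result = 0.06
(((((((((((((((B ⊃ B) ⊃ B) ⊃ D) ⊃ ¬C) ⊃ ¬B) ⊃ C) ⊃ B) ⊃ A) ⊃ ¬B) ⊃ A) ⊃ A) ⊃ ¬A) ⊃ B) ⊃ C) ⊃ B): 0.06 ≤ 0.53, so result = 1
((((((((((((((((B ⊃ B) ⊃ B) ⊃ D) ⊃ ¬C) ⊃ ¬B) ⊃ C) ⊃ B) ⊃ A) ⊃ ¬B) ⊃ A) ⊃ A) ⊃ ¬A) ⊃ B) ⊃ C) ⊃ B) ⊃ D): 1 > 0.8, so result = 0.8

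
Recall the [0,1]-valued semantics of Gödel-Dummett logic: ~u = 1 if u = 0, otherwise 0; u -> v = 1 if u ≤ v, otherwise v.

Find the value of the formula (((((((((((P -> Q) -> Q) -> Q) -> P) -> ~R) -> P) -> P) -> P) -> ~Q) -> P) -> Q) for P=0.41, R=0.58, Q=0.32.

(P -> Q): 0.41 > 0.32, so result = 0.32
((P -> Q) -> Q): 0.32 ≤ 0.32, so result = 1
(((P -> Q) -> Q) -> Q): 1 > 0.32, so result = 0.32
((((P -> Q) -> Q) -> Q) -> P): 0.32 ≤ 0.41, so result = 1
~R: Gödel ¬ of 0.58 = 0 (operand ≠ 0)
(((((P -> Q) -> Q) -> Q) -> P) -> ~R): 1 > 0, so result = 0
((((((P -> Q) -> Q) -> Q) -> P) -> ~R) -> P): 0 ≤ 0.41, so result = 1
(((((((P -> Q) -> Q) -> Q) -> P) -> ~R) -> P) -> P): 1 > 0.41, so result = 0.41
((((((((P -> Q) -> Q) -> Q) -> P) -> ~R) -> P) -> P) -> P): 0.41 ≤ 0.41, so result = 1
~Q: Gödel ¬ of 0.32 = 0 (operand ≠ 0)
(((((((((P -> Q) -> Q) -> Q) -> P) -> ~R) -> P) -> P) -> P) -> ~Q): 1 > 0, so result = 0
((((((((((P -> Q) -> Q) -> Q) -> P) -> ~R) -> P) -> P) -> P) -> ~Q) -> P): 0 ≤ 0.41, so result = 1
(((((((((((P -> Q) -> Q) -> Q) -> P) -> ~R) -> P) -> P) -> P) -> ~Q) -> P) -> Q): 1 > 0.32, so result = 0.32

0.32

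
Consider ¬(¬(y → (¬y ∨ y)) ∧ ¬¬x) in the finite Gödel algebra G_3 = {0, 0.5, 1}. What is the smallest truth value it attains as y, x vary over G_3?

1.00

Every assignment gives 1. For instance at y = 0, x = 0:
  ¬y: Gödel ¬ of 0 = 1 (operand is 0)
  (¬y ∨ y) = max(1, 0) = 1
  (y → (¬y ∨ y)): 0 ≤ 1, so result = 1
  ¬(y → (¬y ∨ y)): Gödel ¬ of 1 = 0 (operand ≠ 0)
  ¬x: Gödel ¬ of 0 = 1 (operand is 0)
  ¬¬x: Gödel ¬ of 1 = 0 (operand ≠ 0)
  (¬(y → (¬y ∨ y)) ∧ ¬¬x) = min(0, 0) = 0
  ¬(¬(y → (¬y ∨ y)) ∧ ¬¬x): Gödel ¬ of 0 = 1 (operand is 0)
All 9 assignments give value 1 — the formula is a G_3-tautology.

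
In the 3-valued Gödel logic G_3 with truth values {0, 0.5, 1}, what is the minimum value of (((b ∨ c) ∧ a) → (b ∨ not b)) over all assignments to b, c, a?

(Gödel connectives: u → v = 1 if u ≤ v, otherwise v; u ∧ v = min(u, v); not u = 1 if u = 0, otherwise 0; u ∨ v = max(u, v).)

The minimum is attained at b = 0.5, c = 1, a = 1:
  (b ∨ c) = max(0.5, 1) = 1
  ((b ∨ c) ∧ a) = min(1, 1) = 1
  not b: Gödel ¬ of 0.5 = 0 (operand ≠ 0)
  (b ∨ not b) = max(0.5, 0) = 0.5
  (((b ∨ c) ∧ a) → (b ∨ not b)): 1 > 0.5, so result = 0.5
Checking all 27 assignments confirms none give a value below 0.50.

0.50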